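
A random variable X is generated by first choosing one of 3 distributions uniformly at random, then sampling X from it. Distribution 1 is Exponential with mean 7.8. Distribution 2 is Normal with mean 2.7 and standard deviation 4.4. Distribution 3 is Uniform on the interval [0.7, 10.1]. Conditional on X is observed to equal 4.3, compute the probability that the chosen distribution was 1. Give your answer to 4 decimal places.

0.2786

Likelihoods f(4.3 | ·): 1: 0.0738732; 2: 0.0848679; 3: 0.106383.
Posterior ∝ prior × likelihood. Numerator for 1: 0.333333·0.0738732 = 0.0246244.
Normalizing constant: 0.333333·0.0738732 + 0.333333·0.0848679 + 0.333333·0.106383 = 0.0883747.
P(1 | observation) = 0.0246244 / 0.0883747 = 0.278636.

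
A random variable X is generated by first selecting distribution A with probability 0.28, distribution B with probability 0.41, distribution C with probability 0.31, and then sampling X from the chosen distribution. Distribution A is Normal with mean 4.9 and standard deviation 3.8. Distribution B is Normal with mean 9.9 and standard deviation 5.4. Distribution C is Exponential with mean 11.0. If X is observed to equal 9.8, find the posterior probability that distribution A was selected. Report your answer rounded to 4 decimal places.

Likelihoods f(9.8 | ·): A: 0.0457158; B: 0.0738655; C: 0.0372984.
Posterior ∝ prior × likelihood. Numerator for A: 0.28·0.0457158 = 0.0128004.
Normalizing constant: 0.28·0.0457158 + 0.41·0.0738655 + 0.31·0.0372984 = 0.0546478.
P(A | observation) = 0.0128004 / 0.0546478 = 0.234235.

0.2342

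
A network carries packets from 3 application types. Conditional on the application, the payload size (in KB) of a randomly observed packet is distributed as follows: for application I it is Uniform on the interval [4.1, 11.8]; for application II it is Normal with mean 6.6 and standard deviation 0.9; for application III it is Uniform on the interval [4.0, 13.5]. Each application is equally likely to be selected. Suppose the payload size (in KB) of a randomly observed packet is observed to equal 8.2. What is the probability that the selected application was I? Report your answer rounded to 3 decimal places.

0.398

Likelihoods f(8.2 | ·): I: 0.12987; II: 0.0912799; III: 0.105263.
Posterior ∝ prior × likelihood. Numerator for I: 0.333333·0.12987 = 0.04329.
Normalizing constant: 0.333333·0.12987 + 0.333333·0.0912799 + 0.333333·0.105263 = 0.108804.
P(I | observation) = 0.04329 / 0.108804 = 0.39787.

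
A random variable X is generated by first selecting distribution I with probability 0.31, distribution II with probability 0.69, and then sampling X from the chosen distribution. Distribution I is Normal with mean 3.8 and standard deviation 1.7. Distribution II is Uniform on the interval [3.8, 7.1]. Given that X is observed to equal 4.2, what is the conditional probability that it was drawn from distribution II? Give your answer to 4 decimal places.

Likelihoods f(4.2 | ·): I: 0.228265; II: 0.30303.
Posterior ∝ prior × likelihood. Numerator for II: 0.69·0.30303 = 0.209091.
Normalizing constant: 0.31·0.228265 + 0.69·0.30303 = 0.279853.
P(II | observation) = 0.209091 / 0.279853 = 0.747145.

0.7471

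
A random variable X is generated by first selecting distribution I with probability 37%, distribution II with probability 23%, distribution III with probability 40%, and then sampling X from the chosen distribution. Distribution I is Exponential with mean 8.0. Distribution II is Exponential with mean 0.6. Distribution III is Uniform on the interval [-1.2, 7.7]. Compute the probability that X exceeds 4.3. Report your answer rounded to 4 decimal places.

Conditional on each component, P(X > 4.3): I: 0.584207; II: 0.000771891; III: 0.382022.
By total probability, P(X > 4.3) = 0.37·0.584207 + 0.23·0.000771891 + 0.4·0.382022 = 0.369143.

0.3691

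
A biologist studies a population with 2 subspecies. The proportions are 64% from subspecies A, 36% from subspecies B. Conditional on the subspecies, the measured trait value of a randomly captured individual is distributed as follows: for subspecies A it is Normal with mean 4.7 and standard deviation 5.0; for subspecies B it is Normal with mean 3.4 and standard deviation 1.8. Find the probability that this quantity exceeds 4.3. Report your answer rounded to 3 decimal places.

0.451

Conditional on each subspecies, P(X > 4.3): A: 0.531881; B: 0.308538.
By total probability, P(X > 4.3) = 0.64·0.531881 + 0.36·0.308538 = 0.451478.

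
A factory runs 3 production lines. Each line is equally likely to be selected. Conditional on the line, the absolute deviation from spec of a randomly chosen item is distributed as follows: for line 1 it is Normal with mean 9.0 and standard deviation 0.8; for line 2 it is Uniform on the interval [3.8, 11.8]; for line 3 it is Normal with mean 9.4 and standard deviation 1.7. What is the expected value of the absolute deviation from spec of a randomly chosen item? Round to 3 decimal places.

Component means — 1: 9; 2: 7.8; 3: 9.4.
E[X] = 0.333333·9 + 0.333333·7.8 + 0.333333·9.4 = 8.73333.

8.733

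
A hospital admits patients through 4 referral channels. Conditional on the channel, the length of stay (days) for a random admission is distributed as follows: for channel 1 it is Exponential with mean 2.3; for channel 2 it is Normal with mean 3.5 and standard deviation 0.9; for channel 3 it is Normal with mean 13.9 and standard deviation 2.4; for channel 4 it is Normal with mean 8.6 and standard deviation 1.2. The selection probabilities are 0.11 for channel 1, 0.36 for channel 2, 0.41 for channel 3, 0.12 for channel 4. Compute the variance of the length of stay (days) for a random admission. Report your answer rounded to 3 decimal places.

Per component, 1: μ=2.3, E[X²]=10.58; 2: μ=3.5, E[X²]=13.06; 3: μ=13.9, E[X²]=198.97; 4: μ=8.6, E[X²]=75.4.
E[X] = 0.11·2.3 + 0.36·3.5 + 0.41·13.9 + 0.12·8.6 = 8.244.
E[X²] = 0.11·10.58 + 0.36·13.06 + 0.41·198.97 + 0.12·75.4 = 96.4911.
Var(X) = E[X²] − (E[X])² = 96.4911 − 67.9635 = 28.5276.

28.528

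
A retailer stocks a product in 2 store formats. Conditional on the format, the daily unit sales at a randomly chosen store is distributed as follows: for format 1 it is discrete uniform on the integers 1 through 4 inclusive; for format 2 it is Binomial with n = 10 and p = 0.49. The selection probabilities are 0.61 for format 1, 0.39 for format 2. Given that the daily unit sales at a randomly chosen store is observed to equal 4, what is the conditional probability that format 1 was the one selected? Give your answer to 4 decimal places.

0.6473

Likelihoods P(X=4 | ·): 1: 0.25; 2: 0.213022.
Posterior ∝ prior × likelihood. Numerator for 1: 0.61·0.25 = 0.1525.
Normalizing constant: 0.61·0.25 + 0.39·0.213022 = 0.235579.
P(1 | observation) = 0.1525 / 0.235579 = 0.647342.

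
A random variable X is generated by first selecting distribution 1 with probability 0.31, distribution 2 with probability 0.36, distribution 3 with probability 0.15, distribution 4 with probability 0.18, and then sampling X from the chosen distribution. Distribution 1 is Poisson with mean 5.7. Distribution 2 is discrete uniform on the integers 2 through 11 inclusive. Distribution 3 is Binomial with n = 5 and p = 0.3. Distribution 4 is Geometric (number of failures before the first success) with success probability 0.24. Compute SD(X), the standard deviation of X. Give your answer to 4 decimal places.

3.2656

Per component, 1: μ=5.7, E[X²]=38.19; 2: μ=6.5, E[X²]=50.5; 3: μ=1.5, E[X²]=3.3; 4: μ=3.16667, E[X²]=23.2222.
E[X] = 0.31·5.7 + 0.36·6.5 + 0.15·1.5 + 0.18·3.16667 = 4.902.
E[X²] = 0.31·38.19 + 0.36·50.5 + 0.15·3.3 + 0.18·23.2222 = 34.6939.
Var(X) = E[X²] − (E[X])² = 34.6939 − 24.0296 = 10.6643.
SD(X) = √10.6643 = 3.26562.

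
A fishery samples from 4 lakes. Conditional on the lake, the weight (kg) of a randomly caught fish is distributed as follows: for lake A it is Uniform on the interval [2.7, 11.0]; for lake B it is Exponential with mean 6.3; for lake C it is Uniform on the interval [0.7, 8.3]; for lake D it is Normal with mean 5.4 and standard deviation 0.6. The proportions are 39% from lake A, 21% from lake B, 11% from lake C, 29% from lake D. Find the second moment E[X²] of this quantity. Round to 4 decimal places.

For each component E[X²] = Var + (mean)², giving A: 52.6633; B: 79.38; C: 25.0633; D: 29.52.
Overall E[X²] = 0.39·52.6633 + 0.21·79.38 + 0.11·25.0633 + 0.29·29.52 = 48.5263.

48.5263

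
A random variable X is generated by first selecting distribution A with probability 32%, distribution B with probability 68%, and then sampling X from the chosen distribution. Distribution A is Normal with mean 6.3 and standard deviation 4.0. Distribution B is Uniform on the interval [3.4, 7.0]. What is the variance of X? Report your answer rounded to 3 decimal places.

6.118

Per component, A: μ=6.3, E[X²]=55.69; B: μ=5.2, E[X²]=28.12.
E[X] = 0.32·6.3 + 0.68·5.2 = 5.552.
E[X²] = 0.32·55.69 + 0.68·28.12 = 36.9424.
Var(X) = E[X²] − (E[X])² = 36.9424 − 30.8247 = 6.1177.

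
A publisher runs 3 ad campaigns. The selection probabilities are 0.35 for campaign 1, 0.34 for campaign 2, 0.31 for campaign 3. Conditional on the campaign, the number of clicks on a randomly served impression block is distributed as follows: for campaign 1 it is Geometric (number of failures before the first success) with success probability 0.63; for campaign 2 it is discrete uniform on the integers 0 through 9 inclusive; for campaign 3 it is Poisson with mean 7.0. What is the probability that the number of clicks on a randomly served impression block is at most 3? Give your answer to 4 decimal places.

0.5048

Conditional on each campaign, P(X ≤ 3): 1: 0.981258; 2: 0.4; 3: 0.0817654.
By total probability, P(X ≤ 3) = 0.35·0.981258 + 0.34·0.4 + 0.31·0.0817654 = 0.504788.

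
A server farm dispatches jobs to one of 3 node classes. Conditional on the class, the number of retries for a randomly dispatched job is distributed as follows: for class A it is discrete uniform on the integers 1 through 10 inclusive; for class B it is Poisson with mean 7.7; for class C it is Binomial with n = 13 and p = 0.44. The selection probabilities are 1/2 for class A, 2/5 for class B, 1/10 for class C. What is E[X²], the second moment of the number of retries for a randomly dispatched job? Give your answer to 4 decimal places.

For each component E[X²] = Var + (mean)², giving A: 38.5; B: 66.99; C: 35.9216.
Overall E[X²] = 0.5·38.5 + 0.4·66.99 + 0.1·35.9216 = 49.6382.

49.6382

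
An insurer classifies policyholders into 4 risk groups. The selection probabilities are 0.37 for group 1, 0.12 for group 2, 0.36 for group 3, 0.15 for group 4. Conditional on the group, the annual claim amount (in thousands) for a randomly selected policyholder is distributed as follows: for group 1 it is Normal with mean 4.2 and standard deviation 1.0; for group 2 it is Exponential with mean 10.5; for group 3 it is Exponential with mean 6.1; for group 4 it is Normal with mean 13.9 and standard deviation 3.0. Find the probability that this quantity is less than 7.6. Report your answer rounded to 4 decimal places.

0.6908

Conditional on each group, P(X < 7.6): 1: 0.999663; 2: 0.515099; 3: 0.712319; 4: 0.0178644.
By total probability, P(X < 7.6) = 0.37·0.999663 + 0.12·0.515099 + 0.36·0.712319 + 0.15·0.0178644 = 0.690802.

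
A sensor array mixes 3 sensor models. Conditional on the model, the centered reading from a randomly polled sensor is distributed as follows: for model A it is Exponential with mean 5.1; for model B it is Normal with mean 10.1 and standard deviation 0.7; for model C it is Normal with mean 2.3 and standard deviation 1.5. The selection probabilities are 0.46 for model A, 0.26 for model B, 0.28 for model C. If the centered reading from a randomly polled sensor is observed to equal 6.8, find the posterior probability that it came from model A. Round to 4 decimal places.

0.9663

Likelihoods f(6.8 | ·): A: 0.0516857; B: 8.50796e-06; C: 0.00295457.
Posterior ∝ prior × likelihood. Numerator for A: 0.46·0.0516857 = 0.0237754.
Normalizing constant: 0.46·0.0516857 + 0.26·8.50796e-06 + 0.28·0.00295457 = 0.0246049.
P(A | observation) = 0.0237754 / 0.0246049 = 0.966288.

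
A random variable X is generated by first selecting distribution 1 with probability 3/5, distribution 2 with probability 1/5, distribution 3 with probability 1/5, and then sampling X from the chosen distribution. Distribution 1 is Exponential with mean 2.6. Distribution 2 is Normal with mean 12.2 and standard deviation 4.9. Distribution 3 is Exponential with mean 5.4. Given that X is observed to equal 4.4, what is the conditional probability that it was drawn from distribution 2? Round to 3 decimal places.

Likelihoods f(4.4 | ·): 1: 0.0708055; 2: 0.0229337; 3: 0.0819854.
Posterior ∝ prior × likelihood. Numerator for 2: 0.2·0.0229337 = 0.00458675.
Normalizing constant: 0.6·0.0708055 + 0.2·0.0229337 + 0.2·0.0819854 = 0.0634671.
P(2 | observation) = 0.00458675 / 0.0634671 = 0.0722697.

0.072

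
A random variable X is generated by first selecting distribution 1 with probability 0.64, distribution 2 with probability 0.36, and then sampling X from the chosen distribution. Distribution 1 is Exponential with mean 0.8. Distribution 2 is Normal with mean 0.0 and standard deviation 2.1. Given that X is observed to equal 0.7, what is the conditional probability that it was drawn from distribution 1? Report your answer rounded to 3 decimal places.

Likelihoods f(0.7 | ·): 1: 0.521078; 2: 0.179706.
Posterior ∝ prior × likelihood. Numerator for 1: 0.64·0.521078 = 0.33349.
Normalizing constant: 0.64·0.521078 + 0.36·0.179706 = 0.398184.
P(1 | observation) = 0.33349 / 0.398184 = 0.837527.

0.838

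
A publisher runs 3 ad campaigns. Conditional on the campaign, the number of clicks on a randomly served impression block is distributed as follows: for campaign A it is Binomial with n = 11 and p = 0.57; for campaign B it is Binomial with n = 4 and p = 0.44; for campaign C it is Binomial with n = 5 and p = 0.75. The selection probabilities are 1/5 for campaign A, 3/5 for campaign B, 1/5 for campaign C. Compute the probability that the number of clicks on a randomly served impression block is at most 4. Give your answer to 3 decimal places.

0.781

Conditional on each campaign, P(X ≤ 4): A: 0.140832; B: 1; C: 0.762695.
By total probability, P(X ≤ 4) = 0.2·0.140832 + 0.6·1 + 0.2·0.762695 = 0.780705.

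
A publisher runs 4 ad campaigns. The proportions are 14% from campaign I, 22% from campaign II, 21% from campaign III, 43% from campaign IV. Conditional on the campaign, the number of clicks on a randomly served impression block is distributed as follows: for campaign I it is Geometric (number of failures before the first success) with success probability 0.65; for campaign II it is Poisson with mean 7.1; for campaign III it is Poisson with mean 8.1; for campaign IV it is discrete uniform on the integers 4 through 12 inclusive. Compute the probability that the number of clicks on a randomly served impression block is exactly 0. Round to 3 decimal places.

Conditional on each campaign, P(X = 0): I: 0.65; II: 0.000825105; III: 0.000303539; IV: 0.
By total probability, P(X = 0) = 0.14·0.65 + 0.22·0.000825105 + 0.21·0.000303539 + 0.43·0 = 0.0912453.

0.091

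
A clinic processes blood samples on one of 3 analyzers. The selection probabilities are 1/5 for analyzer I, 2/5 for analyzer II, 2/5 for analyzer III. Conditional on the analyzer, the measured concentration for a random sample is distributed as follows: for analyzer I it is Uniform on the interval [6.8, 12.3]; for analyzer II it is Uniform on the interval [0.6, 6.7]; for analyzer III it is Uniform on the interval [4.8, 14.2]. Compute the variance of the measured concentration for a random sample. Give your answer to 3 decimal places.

12.950

Per component, I: μ=9.55, E[X²]=93.7233; II: μ=3.65, E[X²]=16.4233; III: μ=9.5, E[X²]=97.6133.
E[X] = 0.2·9.55 + 0.4·3.65 + 0.4·9.5 = 7.17.
E[X²] = 0.2·93.7233 + 0.4·16.4233 + 0.4·97.6133 = 64.3593.
Var(X) = E[X²] − (E[X])² = 64.3593 − 51.4089 = 12.9504.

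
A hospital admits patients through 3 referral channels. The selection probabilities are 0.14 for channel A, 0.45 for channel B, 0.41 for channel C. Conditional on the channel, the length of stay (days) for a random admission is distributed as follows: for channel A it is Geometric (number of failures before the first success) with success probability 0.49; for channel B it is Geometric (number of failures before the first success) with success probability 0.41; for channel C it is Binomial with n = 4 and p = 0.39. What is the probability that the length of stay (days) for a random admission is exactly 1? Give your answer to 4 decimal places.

0.2890

Conditional on each channel, P(X = 1): A: 0.2499; B: 0.2419; C: 0.35409.
By total probability, P(X = 1) = 0.14·0.2499 + 0.45·0.2419 + 0.41·0.35409 = 0.289018.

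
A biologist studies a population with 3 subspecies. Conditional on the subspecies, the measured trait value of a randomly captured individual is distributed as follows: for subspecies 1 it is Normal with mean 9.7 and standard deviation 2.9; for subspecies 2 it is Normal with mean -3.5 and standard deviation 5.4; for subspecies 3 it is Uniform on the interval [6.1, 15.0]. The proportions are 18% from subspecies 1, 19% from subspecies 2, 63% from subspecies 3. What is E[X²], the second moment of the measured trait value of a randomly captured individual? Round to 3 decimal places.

For each component E[X²] = Var + (mean)², giving 1: 102.5; 2: 41.41; 3: 117.903.
Overall E[X²] = 0.18·102.5 + 0.19·41.41 + 0.63·117.903 = 100.597.

100.597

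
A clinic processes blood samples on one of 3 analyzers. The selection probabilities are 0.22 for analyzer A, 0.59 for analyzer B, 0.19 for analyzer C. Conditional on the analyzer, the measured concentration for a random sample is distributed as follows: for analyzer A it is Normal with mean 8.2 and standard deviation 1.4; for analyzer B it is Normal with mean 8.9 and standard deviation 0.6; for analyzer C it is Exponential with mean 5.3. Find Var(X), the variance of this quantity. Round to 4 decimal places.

7.8487

Per component, A: μ=8.2, E[X²]=69.2; B: μ=8.9, E[X²]=79.57; C: μ=5.3, E[X²]=56.18.
E[X] = 0.22·8.2 + 0.59·8.9 + 0.19·5.3 = 8.062.
E[X²] = 0.22·69.2 + 0.59·79.57 + 0.19·56.18 = 72.8445.
Var(X) = E[X²] − (E[X])² = 72.8445 − 64.9958 = 7.84866.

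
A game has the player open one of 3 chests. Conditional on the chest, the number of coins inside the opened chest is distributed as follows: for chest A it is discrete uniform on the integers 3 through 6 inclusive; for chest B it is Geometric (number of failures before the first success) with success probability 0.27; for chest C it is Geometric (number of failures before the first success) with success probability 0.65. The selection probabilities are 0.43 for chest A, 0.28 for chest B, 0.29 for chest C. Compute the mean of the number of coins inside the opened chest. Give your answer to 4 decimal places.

Component means — A: 4.5; B: 2.7037; C: 0.538462.
E[X] = 0.43·4.5 + 0.28·2.7037 + 0.29·0.538462 = 2.84819.

2.8482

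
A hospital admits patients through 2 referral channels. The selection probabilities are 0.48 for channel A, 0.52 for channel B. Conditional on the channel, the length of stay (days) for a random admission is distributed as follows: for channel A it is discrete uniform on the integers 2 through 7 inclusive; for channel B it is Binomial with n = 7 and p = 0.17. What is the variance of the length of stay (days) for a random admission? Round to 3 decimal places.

Per component, A: μ=4.5, E[X²]=23.1667; B: μ=1.19, E[X²]=2.4038.
E[X] = 0.48·4.5 + 0.52·1.19 = 2.7788.
E[X²] = 0.48·23.1667 + 0.52·2.4038 = 12.37.
Var(X) = E[X²] − (E[X])² = 12.37 − 7.72173 = 4.64825.

4.648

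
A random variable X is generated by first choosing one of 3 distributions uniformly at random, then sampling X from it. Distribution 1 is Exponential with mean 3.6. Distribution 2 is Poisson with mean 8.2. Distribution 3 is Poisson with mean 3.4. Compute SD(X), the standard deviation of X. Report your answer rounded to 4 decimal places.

3.6197

Per component, 1: μ=3.6, E[X²]=25.92; 2: μ=8.2, E[X²]=75.44; 3: μ=3.4, E[X²]=14.96.
E[X] = 0.333333·3.6 + 0.333333·8.2 + 0.333333·3.4 = 5.06667.
E[X²] = 0.333333·25.92 + 0.333333·75.44 + 0.333333·14.96 = 38.7733.
Var(X) = E[X²] − (E[X])² = 38.7733 − 25.6711 = 13.1022.
SD(X) = √13.1022 = 3.6197.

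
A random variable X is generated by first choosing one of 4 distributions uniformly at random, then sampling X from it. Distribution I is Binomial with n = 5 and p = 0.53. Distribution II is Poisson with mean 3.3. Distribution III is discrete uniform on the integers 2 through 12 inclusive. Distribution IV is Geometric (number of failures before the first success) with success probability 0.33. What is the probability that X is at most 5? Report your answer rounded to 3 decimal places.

Conditional on each component, P(X ≤ 5): I: 1; II: 0.882877; III: 0.363636; IV: 0.909542.
By total probability, P(X ≤ 5) = 0.25·1 + 0.25·0.882877 + 0.25·0.363636 + 0.25·0.909542 = 0.789014.

0.789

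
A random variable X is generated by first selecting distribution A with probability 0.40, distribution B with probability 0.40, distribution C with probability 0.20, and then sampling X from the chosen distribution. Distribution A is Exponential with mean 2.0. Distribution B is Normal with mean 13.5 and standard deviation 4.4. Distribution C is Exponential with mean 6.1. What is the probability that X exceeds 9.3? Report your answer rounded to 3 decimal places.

0.379

Conditional on each component, P(X > 9.3): A: 0.0095616; B: 0.830096; C: 0.21771.
By total probability, P(X > 9.3) = 0.4·0.0095616 + 0.4·0.830096 + 0.2·0.21771 = 0.379405.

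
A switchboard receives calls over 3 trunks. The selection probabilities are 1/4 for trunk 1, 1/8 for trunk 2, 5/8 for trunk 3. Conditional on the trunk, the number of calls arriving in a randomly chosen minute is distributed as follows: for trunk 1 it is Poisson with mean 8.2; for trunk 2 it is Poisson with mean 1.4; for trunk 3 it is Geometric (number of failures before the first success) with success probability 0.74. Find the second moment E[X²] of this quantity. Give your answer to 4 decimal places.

19.6539

For each component E[X²] = Var + (mean)², giving 1: 75.44; 2: 3.36; 3: 0.598247.
Overall E[X²] = 0.25·75.44 + 0.125·3.36 + 0.625·0.598247 = 19.6539.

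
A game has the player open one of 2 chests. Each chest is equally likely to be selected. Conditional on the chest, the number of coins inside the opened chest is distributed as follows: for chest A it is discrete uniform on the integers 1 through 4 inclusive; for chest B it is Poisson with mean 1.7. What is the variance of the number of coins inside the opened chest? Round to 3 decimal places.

Per component, A: μ=2.5, E[X²]=7.5; B: μ=1.7, E[X²]=4.59.
E[X] = 0.5·2.5 + 0.5·1.7 = 2.1.
E[X²] = 0.5·7.5 + 0.5·4.59 = 6.045.
Var(X) = E[X²] − (E[X])² = 6.045 − 4.41 = 1.635.

1.635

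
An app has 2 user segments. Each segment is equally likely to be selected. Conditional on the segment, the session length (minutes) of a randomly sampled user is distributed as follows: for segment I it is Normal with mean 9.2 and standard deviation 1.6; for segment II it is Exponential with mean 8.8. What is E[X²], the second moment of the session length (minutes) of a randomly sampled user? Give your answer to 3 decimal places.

121.040

For each component E[X²] = Var + (mean)², giving I: 87.2; II: 154.88.
Overall E[X²] = 0.5·87.2 + 0.5·154.88 = 121.04.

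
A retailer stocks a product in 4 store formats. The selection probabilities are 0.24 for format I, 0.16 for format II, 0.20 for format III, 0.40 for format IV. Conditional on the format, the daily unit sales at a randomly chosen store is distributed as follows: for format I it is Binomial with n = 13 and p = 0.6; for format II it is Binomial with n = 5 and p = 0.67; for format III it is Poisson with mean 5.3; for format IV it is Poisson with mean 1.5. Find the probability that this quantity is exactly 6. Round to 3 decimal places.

0.064

Conditional on each format, P(X = 6): I: 0.131173; II: 0; III: 0.15366; IV: 0.00352999.
By total probability, P(X = 6) = 0.24·0.131173 + 0.16·0 + 0.2·0.15366 + 0.4·0.00352999 = 0.0636256.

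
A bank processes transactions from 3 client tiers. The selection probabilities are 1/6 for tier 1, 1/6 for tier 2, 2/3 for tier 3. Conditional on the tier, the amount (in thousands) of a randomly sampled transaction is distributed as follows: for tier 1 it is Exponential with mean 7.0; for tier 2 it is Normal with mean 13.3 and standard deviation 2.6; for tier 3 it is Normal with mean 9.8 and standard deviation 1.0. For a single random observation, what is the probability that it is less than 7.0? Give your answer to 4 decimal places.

0.1083

Conditional on each tier, P(X < 7.0): 1: 0.632121; 2: 0.00769483; 3: 0.00255513.
By total probability, P(X < 7.0) = 0.166667·0.632121 + 0.166667·0.00769483 + 0.666667·0.00255513 = 0.108339.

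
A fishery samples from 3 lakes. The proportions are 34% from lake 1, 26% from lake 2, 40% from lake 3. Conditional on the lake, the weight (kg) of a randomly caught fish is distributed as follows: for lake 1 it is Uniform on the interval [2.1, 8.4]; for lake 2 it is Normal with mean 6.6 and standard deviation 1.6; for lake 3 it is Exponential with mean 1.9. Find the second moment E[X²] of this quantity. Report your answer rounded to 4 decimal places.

For each component E[X²] = Var + (mean)², giving 1: 30.87; 2: 46.12; 3: 7.22.
Overall E[X²] = 0.34·30.87 + 0.26·46.12 + 0.4·7.22 = 25.375.

25.3750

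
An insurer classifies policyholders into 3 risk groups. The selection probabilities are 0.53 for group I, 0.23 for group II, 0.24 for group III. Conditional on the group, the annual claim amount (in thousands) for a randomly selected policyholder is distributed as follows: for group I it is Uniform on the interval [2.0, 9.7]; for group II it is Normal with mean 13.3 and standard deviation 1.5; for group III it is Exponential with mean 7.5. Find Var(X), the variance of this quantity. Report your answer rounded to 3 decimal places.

Per component, I: μ=5.85, E[X²]=39.1633; II: μ=13.3, E[X²]=179.14; III: μ=7.5, E[X²]=112.5.
E[X] = 0.53·5.85 + 0.23·13.3 + 0.24·7.5 = 7.9595.
E[X²] = 0.53·39.1633 + 0.23·179.14 + 0.24·112.5 = 88.9588.
Var(X) = E[X²] − (E[X])² = 88.9588 − 63.3536 = 25.6051.

25.605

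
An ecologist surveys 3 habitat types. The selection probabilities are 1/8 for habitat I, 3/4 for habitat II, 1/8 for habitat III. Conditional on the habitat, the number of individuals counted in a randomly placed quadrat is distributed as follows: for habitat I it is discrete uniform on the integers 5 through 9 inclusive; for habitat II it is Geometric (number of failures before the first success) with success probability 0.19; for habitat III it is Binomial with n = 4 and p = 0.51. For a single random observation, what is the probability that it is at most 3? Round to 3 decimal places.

0.544

Conditional on each habitat, P(X ≤ 3): I: 0; II: 0.569533; III: 0.932348.
By total probability, P(X ≤ 3) = 0.125·0 + 0.75·0.569533 + 0.125·0.932348 = 0.543693.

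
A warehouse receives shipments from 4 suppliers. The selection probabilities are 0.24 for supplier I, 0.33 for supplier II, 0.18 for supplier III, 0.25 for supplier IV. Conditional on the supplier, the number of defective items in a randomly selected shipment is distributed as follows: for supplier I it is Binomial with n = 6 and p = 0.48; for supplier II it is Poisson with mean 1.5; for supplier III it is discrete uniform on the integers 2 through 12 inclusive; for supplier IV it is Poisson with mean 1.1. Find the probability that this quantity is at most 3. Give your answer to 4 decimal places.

Conditional on each supplier, P(X ≤ 3): I: 0.692961; II: 0.934358; III: 0.181818; IV: 0.974258.
By total probability, P(X ≤ 3) = 0.24·0.692961 + 0.33·0.934358 + 0.18·0.181818 + 0.25·0.974258 = 0.750941.

0.7509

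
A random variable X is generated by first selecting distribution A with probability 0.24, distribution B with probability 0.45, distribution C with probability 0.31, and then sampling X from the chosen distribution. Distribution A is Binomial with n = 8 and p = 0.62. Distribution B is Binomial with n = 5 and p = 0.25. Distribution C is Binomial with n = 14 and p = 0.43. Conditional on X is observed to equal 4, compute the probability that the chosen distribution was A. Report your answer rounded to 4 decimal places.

Likelihoods P(X=4 | ·): A: 0.215675; B: 0.0146484; C: 0.123896.
Posterior ∝ prior × likelihood. Numerator for A: 0.24·0.215675 = 0.0517619.
Normalizing constant: 0.24·0.215675 + 0.45·0.0146484 + 0.31·0.123896 = 0.0967614.
P(A | observation) = 0.0517619 / 0.0967614 = 0.534944.

0.5349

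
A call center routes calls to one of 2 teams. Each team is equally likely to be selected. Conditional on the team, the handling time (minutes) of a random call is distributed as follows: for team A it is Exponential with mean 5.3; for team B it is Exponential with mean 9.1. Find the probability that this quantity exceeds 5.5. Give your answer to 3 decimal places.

0.450

Conditional on each team, P(X > 5.5): A: 0.354256; B: 0.546405.
By total probability, P(X > 5.5) = 0.5·0.354256 + 0.5·0.546405 = 0.45033.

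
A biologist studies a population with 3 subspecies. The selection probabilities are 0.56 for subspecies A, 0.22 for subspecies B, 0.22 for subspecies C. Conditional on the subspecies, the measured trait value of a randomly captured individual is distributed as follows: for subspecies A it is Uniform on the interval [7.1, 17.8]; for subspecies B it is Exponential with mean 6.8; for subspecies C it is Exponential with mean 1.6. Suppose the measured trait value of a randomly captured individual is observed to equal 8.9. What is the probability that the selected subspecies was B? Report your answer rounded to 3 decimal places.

0.142

Likelihoods f(8.9 | ·): A: 0.0934579; B: 0.0397261; C: 0.00239948.
Posterior ∝ prior × likelihood. Numerator for B: 0.22·0.0397261 = 0.00873975.
Normalizing constant: 0.56·0.0934579 + 0.22·0.0397261 + 0.22·0.00239948 = 0.0616041.
P(B | observation) = 0.00873975 / 0.0616041 = 0.14187.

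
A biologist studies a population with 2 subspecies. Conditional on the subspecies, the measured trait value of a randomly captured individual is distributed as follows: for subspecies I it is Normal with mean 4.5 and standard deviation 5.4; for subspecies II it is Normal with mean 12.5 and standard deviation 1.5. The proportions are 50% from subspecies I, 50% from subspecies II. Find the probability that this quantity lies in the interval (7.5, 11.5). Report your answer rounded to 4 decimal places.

0.2219

Conditional on each subspecies, P(7.5 < X < 11.5): I: 0.191821; II: 0.252063.
By total probability, P(7.5 < X < 11.5) = 0.5·0.191821 + 0.5·0.252063 = 0.221942.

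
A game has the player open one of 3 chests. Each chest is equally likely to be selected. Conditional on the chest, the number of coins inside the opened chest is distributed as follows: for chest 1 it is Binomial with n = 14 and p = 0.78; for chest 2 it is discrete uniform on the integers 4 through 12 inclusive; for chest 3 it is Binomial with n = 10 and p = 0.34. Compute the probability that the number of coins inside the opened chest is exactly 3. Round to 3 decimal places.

0.086

Conditional on each chest, P(X = 3): 1: 1.00933e-05; 2: 0; 3: 0.257292.
By total probability, P(X = 3) = 0.333333·1.00933e-05 + 0.333333·0 + 0.333333·0.257292 = 0.0857672.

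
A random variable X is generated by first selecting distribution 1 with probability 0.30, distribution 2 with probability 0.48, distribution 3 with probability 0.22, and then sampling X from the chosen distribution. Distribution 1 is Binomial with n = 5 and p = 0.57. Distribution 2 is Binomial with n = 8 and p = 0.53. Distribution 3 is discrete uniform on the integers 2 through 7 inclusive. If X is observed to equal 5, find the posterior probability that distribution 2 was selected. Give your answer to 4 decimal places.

0.6808

Likelihoods P(X=5 | ·): 1: 0.0601692; 2: 0.243143; 3: 0.166667.
Posterior ∝ prior × likelihood. Numerator for 2: 0.48·0.243143 = 0.116708.
Normalizing constant: 0.3·0.0601692 + 0.48·0.243143 + 0.22·0.166667 = 0.171426.
P(2 | observation) = 0.116708 / 0.171426 = 0.68081.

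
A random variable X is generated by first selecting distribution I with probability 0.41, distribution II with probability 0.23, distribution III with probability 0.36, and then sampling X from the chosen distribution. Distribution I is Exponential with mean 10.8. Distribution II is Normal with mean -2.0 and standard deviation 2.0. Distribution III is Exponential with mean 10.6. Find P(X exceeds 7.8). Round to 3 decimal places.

Conditional on each component, P(X > 7.8): I: 0.485672; II: 4.79183e-07; III: 0.479099.
By total probability, P(X > 7.8) = 0.41·0.485672 + 0.23·4.79183e-07 + 0.36·0.479099 = 0.371601.

0.372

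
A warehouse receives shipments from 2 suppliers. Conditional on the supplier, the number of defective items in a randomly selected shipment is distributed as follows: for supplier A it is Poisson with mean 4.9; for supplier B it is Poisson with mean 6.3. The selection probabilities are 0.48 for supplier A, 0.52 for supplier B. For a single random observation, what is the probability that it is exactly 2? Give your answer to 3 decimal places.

Conditional on each supplier, P(X = 2): A: 0.0893962; B: 0.0364415.
By total probability, P(X = 2) = 0.48·0.0893962 + 0.52·0.0364415 = 0.0618598.

0.062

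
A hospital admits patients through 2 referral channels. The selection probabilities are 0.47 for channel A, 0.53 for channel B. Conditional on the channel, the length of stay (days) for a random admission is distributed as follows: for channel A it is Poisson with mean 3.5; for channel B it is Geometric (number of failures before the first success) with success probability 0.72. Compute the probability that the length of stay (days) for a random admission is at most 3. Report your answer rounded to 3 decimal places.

0.779

Conditional on each channel, P(X ≤ 3): A: 0.536633; B: 0.993853.
By total probability, P(X ≤ 3) = 0.47·0.536633 + 0.53·0.993853 = 0.77896.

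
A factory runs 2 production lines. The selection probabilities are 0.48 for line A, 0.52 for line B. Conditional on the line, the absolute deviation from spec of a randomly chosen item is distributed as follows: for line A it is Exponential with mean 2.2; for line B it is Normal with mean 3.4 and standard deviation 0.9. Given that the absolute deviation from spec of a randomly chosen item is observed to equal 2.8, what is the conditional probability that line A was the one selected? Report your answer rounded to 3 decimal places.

Likelihoods f(2.8 | ·): A: 0.127303; B: 0.354942.
Posterior ∝ prior × likelihood. Numerator for A: 0.48·0.127303 = 0.0611055.
Normalizing constant: 0.48·0.127303 + 0.52·0.354942 = 0.245675.
P(A | observation) = 0.0611055 / 0.245675 = 0.248724.

0.249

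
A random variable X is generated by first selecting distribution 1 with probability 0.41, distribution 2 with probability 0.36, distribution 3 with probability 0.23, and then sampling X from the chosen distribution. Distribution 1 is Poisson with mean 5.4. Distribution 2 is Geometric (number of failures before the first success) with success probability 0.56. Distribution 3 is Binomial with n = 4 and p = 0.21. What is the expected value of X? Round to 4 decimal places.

Component means — 1: 5.4; 2: 0.785714; 3: 0.84.
E[X] = 0.41·5.4 + 0.36·0.785714 + 0.23·0.84 = 2.69006.

2.6901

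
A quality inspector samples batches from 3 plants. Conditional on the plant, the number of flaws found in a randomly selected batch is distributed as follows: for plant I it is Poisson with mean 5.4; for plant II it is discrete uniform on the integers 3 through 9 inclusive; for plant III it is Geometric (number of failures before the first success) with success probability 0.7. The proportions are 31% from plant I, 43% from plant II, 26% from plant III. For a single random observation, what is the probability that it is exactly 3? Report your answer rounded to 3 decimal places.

0.103

Conditional on each plant, P(X = 3): I: 0.118533; II: 0.142857; III: 0.0189.
By total probability, P(X = 3) = 0.31·0.118533 + 0.43·0.142857 + 0.26·0.0189 = 0.103088.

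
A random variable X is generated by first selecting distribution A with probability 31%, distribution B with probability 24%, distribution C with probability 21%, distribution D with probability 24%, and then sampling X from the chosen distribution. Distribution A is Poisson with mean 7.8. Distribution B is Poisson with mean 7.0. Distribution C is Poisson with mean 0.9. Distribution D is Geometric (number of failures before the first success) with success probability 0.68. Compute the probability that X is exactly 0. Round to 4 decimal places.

Conditional on each component, P(X = 0): A: 0.000409735; B: 0.000911882; C: 0.40657; D: 0.68.
By total probability, P(X = 0) = 0.31·0.000409735 + 0.24·0.000911882 + 0.21·0.40657 + 0.24·0.68 = 0.248925.

0.2489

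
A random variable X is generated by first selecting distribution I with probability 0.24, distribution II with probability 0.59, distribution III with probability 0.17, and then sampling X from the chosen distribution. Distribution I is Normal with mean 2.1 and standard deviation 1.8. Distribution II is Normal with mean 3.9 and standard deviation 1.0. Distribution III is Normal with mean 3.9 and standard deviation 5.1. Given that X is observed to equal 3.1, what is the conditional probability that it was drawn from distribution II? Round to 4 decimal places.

0.7443

Likelihoods f(3.1 | ·): I: 0.18994; II: 0.289692; III: 0.0772675.
Posterior ∝ prior × likelihood. Numerator for II: 0.59·0.289692 = 0.170918.
Normalizing constant: 0.24·0.18994 + 0.59·0.289692 + 0.17·0.0772675 = 0.229639.
P(II | observation) = 0.170918 / 0.229639 = 0.74429.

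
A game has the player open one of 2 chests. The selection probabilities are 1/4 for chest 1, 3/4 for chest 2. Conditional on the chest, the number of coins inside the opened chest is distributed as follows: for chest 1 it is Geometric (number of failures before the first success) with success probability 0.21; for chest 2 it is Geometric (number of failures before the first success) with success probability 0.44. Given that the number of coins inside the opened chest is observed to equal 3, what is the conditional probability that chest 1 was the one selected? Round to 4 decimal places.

Likelihoods P(X=3 | ·): 1: 0.103538; 2: 0.077271.
Posterior ∝ prior × likelihood. Numerator for 1: 0.25·0.103538 = 0.0258845.
Normalizing constant: 0.25·0.103538 + 0.75·0.077271 = 0.0838378.
P(1 | observation) = 0.0258845 / 0.0838378 = 0.308745.

0.3087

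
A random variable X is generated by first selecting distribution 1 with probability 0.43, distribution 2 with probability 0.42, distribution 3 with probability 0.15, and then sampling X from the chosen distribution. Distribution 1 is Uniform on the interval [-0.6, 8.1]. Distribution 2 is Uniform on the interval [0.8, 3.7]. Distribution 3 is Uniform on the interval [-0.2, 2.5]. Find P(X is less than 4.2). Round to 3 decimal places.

Conditional on each component, P(X < 4.2): 1: 0.551724; 2: 1; 3: 1.
By total probability, P(X < 4.2) = 0.43·0.551724 + 0.42·1 + 0.15·1 = 0.807241.

0.807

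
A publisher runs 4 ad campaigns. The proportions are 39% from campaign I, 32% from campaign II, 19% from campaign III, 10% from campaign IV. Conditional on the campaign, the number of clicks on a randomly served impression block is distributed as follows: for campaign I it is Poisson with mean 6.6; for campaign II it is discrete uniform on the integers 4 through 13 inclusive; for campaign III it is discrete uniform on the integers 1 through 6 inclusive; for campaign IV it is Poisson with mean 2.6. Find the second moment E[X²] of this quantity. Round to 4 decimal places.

49.1401

For each component E[X²] = Var + (mean)², giving I: 50.16; II: 80.5; III: 15.1667; IV: 9.36.
Overall E[X²] = 0.39·50.16 + 0.32·80.5 + 0.19·15.1667 + 0.1·9.36 = 49.1401.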